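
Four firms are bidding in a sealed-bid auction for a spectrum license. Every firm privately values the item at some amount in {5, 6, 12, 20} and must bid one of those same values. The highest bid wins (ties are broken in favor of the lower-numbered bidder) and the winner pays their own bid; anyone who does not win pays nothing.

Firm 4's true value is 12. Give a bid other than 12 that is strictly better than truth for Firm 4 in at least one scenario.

Suppose Firm 1 bids 5, Firm 2 bids 5 and Firm 3 bids 5.
Bid 12: wins, pays 12, utility 12 - 12 = 0.
Bid 6: wins, pays 6, utility 12 - 6 = 6.
So bidding 6 beats truth here (6 > 0).

6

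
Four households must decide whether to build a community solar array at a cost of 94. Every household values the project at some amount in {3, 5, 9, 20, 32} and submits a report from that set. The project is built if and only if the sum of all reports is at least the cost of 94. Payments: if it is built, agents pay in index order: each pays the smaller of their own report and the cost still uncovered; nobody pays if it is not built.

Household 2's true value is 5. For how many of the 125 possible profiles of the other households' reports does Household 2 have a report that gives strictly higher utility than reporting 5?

Others report (32, 32, 32): truth gives 0; report 3 gives 2 > 0. Violating.
Others report (3, 3, 3): truth gives 0; no alternative beats it.
Others report (3, 3, 5): truth gives 0; no alternative beats it.
(Checking all 125 profiles: 1 has a profitable deviation, 124 do not.)

1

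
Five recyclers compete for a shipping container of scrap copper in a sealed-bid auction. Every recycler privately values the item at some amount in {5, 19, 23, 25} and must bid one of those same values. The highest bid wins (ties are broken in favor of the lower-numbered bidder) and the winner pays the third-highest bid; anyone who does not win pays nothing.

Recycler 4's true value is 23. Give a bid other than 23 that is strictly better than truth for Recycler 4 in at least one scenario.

Suppose Recycler 1 bids 5, Recycler 2 bids 5, Recycler 3 bids 5 and Recycler 5 bids 25.
Bid 23: loses, pays 0, utility 0.
Bid 25: wins, pays 5, utility 23 - 5 = 18.
So bidding 25 beats truth here (18 > 0).

25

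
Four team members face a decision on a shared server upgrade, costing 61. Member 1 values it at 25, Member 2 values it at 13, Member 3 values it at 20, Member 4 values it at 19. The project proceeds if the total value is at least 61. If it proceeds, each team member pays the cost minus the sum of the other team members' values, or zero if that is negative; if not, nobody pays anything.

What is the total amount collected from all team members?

16

Total value 77 ≥ cost 61, so it is built.
Member 1: others sum to 52; max(0, 61 - 52) = 9.
Member 2: others sum to 64; max(0, 61 - 64) = 0.
Member 3: others sum to 57; max(0, 61 - 57) = 4.
Member 4: others sum to 58; max(0, 61 - 58) = 3.
Total collected = 9 + 0 + 4 + 3 = 16.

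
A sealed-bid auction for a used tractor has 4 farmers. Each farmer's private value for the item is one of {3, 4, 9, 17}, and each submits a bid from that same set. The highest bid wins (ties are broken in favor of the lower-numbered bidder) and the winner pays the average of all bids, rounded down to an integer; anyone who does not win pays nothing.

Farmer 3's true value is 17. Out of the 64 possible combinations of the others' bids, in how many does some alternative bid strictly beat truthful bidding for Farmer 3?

12

Others bid (3, 3, 3): truth gives 11; bid 4 gives 14 > 11. Violating.
Others bid (3, 3, 4): truth gives 11; bid 4 gives 14 > 11. Violating.
Others bid (3, 3, 9): truth gives 9; bid 9 gives 11 > 9. Violating.
Others bid (3, 4, 3): truth gives 11; bid 9 gives 13 > 11. Violating.
Others bid (3, 3, 17): truth gives 7; no alternative beats it.
Others bid (3, 4, 17): truth gives 7; no alternative beats it.
(Checking all 64 profiles: 12 have a profitable deviation, 52 do not.)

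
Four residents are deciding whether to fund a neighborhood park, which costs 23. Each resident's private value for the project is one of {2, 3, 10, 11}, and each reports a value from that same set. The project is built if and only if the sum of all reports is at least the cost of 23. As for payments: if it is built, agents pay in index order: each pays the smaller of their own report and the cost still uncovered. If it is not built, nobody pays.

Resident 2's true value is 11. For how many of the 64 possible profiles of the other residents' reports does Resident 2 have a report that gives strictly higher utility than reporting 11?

56

Others report (2, 2, 10): truth gives 0; report 10 gives 1 > 0. Violating.
Others report (2, 2, 11): truth gives 0; report 10 gives 1 > 0. Violating.
Others report (2, 3, 10): truth gives 0; report 10 gives 1 > 0. Violating.
Others report (2, 3, 11): truth gives 0; report 10 gives 1 > 0. Violating.
Others report (2, 2, 2): truth gives 0; no alternative beats it.
Others report (2, 2, 3): truth gives 0; no alternative beats it.
(Checking all 64 profiles: 56 have a profitable deviation, 8 do not.)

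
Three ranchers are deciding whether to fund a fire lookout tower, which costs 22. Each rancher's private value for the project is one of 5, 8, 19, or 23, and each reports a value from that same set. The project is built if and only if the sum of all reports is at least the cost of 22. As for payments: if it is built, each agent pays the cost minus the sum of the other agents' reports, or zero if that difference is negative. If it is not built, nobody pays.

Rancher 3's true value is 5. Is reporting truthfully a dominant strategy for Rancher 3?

Yes

Check each profile of the others' reports and compare truth against every alternative report.
Others report (8, 8): truth gives 0, best alternative gives -1.
Others report (5, 19): truth gives 5, best alternative gives 5.
Others report (5, 23): truth gives 5, best alternative gives 5.
Others report (8, 19): truth gives 5, best alternative gives 5.
Others report (8, 23): truth gives 5, best alternative gives 5.
Others report (19, 5): truth gives 5, best alternative gives 5.
(Remaining 10 profiles checked similarly; truth is weakly best in each.)
In every case the truthful report is at least as good as any alternative, so it is a dominant strategy.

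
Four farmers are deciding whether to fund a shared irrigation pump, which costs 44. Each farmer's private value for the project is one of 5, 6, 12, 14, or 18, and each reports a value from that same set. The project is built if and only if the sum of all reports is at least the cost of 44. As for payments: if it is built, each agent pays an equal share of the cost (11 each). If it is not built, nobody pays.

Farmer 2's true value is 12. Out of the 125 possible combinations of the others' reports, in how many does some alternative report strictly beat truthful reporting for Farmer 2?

Others report (5, 5, 18): truth gives 0; report 18 gives 1 > 0. Violating.
Others report (5, 6, 18): truth gives 0; report 18 gives 1 > 0. Violating.
Others report (5, 12, 12): truth gives 0; report 18 gives 1 > 0. Violating.
Others report (5, 12, 14): truth gives 0; report 14 gives 1 > 0. Violating.
Others report (5, 5, 5): truth gives 0; no alternative beats it.
Others report (5, 5, 6): truth gives 0; no alternative beats it.
(Checking all 125 profiles: 27 have a profitable deviation, 98 do not.)

27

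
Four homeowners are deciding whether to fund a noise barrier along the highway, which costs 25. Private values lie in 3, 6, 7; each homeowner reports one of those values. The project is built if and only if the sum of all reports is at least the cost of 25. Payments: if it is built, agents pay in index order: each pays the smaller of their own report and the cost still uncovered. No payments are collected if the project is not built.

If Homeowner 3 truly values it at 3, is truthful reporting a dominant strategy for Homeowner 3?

Check each profile of the others' reports and compare truth against every alternative report.
Others report (6, 6, 7): truth gives 0, best alternative gives -3.
Others report (6, 7, 6): truth gives 0, best alternative gives -3.
Others report (6, 7, 7): truth gives 0, best alternative gives -3.
Others report (7, 6, 6): truth gives 0, best alternative gives -3.
Others report (7, 6, 7): truth gives 0, best alternative gives -3.
Others report (7, 7, 6): truth gives 0, best alternative gives -3.
(Remaining 21 profiles checked similarly; truth is weakly best in each.)
In every case the truthful report is at least as good as any alternative, so it is a dominant strategy.

Yes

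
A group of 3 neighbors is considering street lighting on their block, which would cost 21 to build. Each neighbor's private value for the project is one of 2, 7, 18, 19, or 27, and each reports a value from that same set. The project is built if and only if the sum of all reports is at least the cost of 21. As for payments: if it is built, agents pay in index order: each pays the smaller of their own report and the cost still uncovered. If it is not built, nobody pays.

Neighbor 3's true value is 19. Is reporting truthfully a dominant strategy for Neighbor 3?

Yes

Check each profile of the others' reports and compare truth against every alternative report.
Others report (2, 19): truth gives 19, best alternative gives 19.
Others report (2, 27): truth gives 19, best alternative gives 19.
Others report (7, 18): truth gives 19, best alternative gives 19.
Others report (7, 19): truth gives 19, best alternative gives 19.
Others report (7, 27): truth gives 19, best alternative gives 19.
Others report (18, 7): truth gives 19, best alternative gives 19.
(Remaining 19 profiles checked similarly; truth is weakly best in each.)
In every case the truthful report is at least as good as any alternative, so it is a dominant strategy.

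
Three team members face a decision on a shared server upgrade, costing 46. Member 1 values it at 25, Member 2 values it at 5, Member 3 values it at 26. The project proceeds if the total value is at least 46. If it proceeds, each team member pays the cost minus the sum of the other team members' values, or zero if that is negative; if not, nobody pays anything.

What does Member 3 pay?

Total value 56 ≥ cost 46, so the project is built.
The other team members' values sum to 30.
Cost minus that sum is 46 - 30 = 16.

16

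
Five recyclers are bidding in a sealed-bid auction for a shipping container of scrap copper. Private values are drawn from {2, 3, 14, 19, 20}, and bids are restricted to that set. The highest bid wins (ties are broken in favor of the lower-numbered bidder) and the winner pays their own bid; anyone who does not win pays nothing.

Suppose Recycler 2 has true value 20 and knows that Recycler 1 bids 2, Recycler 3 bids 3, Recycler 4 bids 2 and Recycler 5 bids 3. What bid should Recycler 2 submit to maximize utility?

Bid 2: loses, pays 0, utility 0.
Bid 3: wins, pays 3, utility 20 - 3 = 17.
Bid 14: wins, pays 14, utility 20 - 14 = 6.
Bid 19: wins, pays 19, utility 20 - 19 = 1.
Bid 20: wins, pays 20, utility 20 - 20 = 0.
The best choice is 3 with utility 17.

3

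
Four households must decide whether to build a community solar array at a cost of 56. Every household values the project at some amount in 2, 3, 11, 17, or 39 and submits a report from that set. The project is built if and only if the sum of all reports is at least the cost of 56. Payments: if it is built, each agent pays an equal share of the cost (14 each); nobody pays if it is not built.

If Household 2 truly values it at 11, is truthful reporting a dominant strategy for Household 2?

Consider the case where Household 1 reports 2, Household 3 reports 11 and Household 4 reports 39.
Truthful report 11: project built, pays 14, utility 11 - 14 = -3.
Report 2 instead: project not built, utility 0.
Since 0 > -3, reporting 2 is strictly better here, so truthful reporting is not dominant.

No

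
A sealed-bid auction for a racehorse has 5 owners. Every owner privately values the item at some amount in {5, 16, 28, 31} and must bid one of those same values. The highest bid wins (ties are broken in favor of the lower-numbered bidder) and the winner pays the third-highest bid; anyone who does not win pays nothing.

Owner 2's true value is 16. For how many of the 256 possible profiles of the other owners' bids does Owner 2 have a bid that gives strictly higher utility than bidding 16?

Others bid (5, 5, 5, 28): truth gives 0; bid 28 gives 11 > 0. Violating.
Others bid (5, 5, 5, 31): truth gives 0; bid 31 gives 11 > 0. Violating.
Others bid (5, 5, 28, 5): truth gives 0; bid 28 gives 11 > 0. Violating.
Others bid (5, 5, 31, 5): truth gives 0; bid 31 gives 11 > 0. Violating.
Others bid (5, 5, 5, 5): truth gives 11; no alternative beats it.
Others bid (5, 5, 5, 16): truth gives 11; no alternative beats it.
(Checking all 256 profiles: 8 have a profitable deviation, 248 do not.)

8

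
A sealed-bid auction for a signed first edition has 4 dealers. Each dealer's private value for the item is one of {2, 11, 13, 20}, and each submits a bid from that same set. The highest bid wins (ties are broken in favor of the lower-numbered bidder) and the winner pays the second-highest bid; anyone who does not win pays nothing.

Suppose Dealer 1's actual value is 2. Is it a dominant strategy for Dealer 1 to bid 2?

Check each profile of the others' bids and compare truth against every alternative bid.
Others bid (2, 2, 11): truth gives 0, best alternative gives -9.
Others bid (2, 11, 2): truth gives 0, best alternative gives -9.
Others bid (2, 11, 11): truth gives 0, best alternative gives -9.
Others bid (11, 2, 2): truth gives 0, best alternative gives -9.
Others bid (11, 2, 11): truth gives 0, best alternative gives -9.
Others bid (11, 11, 2): truth gives 0, best alternative gives -9.
(Remaining 58 profiles checked similarly; truth is weakly best in each.)
In every case the truthful bid is at least as good as any alternative, so it is a dominant strategy.

Yes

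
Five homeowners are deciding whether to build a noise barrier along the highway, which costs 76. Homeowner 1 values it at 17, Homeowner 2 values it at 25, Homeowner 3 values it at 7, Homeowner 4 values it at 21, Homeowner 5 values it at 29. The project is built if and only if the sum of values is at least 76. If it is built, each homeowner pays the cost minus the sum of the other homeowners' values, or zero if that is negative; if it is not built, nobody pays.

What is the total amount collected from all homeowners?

Total value 99 ≥ cost 76, so it is built.
Homeowner 1: others sum to 82; max(0, 76 - 82) = 0.
Homeowner 2: others sum to 74; max(0, 76 - 74) = 2.
Homeowner 3: others sum to 92; max(0, 76 - 92) = 0.
Homeowner 4: others sum to 78; max(0, 76 - 78) = 0.
Homeowner 5: others sum to 70; max(0, 76 - 70) = 6.
Total collected = 0 + 2 + 0 + 0 + 6 = 8.

8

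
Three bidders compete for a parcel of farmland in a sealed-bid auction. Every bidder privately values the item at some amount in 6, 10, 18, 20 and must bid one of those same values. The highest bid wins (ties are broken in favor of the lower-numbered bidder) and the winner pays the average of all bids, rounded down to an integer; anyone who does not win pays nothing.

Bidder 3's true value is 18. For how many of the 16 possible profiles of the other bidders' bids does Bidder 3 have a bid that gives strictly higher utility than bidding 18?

Others bid (6, 6): truth gives 8; bid 10 gives 11 > 8. Violating.
Others bid (6, 18): truth gives 0; bid 20 gives 4 > 0. Violating.
Others bid (10, 18): truth gives 0; bid 20 gives 2 > 0. Violating.
Others bid (18, 6): truth gives 0; bid 20 gives 4 > 0. Violating.
Others bid (6, 10): truth gives 7; no alternative beats it.
Others bid (6, 20): truth gives 0; no alternative beats it.
(Checking all 16 profiles: 5 have a profitable deviation, 11 do not.)

5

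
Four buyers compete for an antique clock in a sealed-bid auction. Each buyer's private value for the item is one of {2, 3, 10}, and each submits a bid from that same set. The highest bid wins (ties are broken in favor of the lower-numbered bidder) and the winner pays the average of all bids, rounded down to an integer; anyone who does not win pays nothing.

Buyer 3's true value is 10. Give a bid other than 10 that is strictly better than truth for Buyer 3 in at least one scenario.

Suppose Buyer 1 bids 2, Buyer 2 bids 2 and Buyer 4 bids 2.
Bid 10: wins, pays 4, utility 10 - 4 = 6.
Bid 3: wins, pays 2, utility 10 - 2 = 8.
So bidding 3 beats truth here (8 > 6).

3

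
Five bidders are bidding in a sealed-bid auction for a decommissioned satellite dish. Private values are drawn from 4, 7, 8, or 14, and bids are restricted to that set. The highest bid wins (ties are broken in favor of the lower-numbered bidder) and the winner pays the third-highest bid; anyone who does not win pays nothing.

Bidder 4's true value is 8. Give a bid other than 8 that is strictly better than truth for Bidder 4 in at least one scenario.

14

Suppose Bidder 1 bids 4, Bidder 2 bids 4, Bidder 3 bids 4 and Bidder 5 bids 14.
Bid 8: loses, pays 0, utility 0.
Bid 14: wins, pays 4, utility 8 - 4 = 4.
So bidding 14 beats truth here (4 > 0).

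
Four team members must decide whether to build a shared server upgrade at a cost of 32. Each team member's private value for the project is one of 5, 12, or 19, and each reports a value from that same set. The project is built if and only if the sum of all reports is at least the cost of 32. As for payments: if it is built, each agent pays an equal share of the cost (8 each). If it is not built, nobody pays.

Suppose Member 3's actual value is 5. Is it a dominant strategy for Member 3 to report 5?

Check each profile of the others' reports and compare truth against every alternative report.
Others report (5, 5, 12): truth gives 0, best alternative gives -3.
Others report (5, 12, 5): truth gives 0, best alternative gives -3.
Others report (12, 5, 5): truth gives 0, best alternative gives -3.
Others report (5, 5, 19): truth gives -3, best alternative gives -3.
Others report (5, 12, 12): truth gives -3, best alternative gives -3.
Others report (5, 12, 19): truth gives -3, best alternative gives -3.
(Remaining 21 profiles checked similarly; truth is weakly best in each.)
In every case the truthful report is at least as good as any alternative, so it is a dominant strategy.

Yes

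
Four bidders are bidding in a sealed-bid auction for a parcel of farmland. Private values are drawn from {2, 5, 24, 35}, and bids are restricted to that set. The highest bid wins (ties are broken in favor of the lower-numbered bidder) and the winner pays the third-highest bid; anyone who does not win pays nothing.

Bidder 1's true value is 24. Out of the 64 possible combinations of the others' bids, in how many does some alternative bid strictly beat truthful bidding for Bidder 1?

12

Others bid (2, 2, 35): truth gives 0; bid 35 gives 22 > 0. Violating.
Others bid (2, 5, 35): truth gives 0; bid 35 gives 19 > 0. Violating.
Others bid (2, 35, 2): truth gives 0; bid 35 gives 22 > 0. Violating.
Others bid (2, 35, 5): truth gives 0; bid 35 gives 19 > 0. Violating.
Others bid (2, 2, 2): truth gives 22; no alternative beats it.
Others bid (2, 2, 5): truth gives 22; no alternative beats it.
(Checking all 64 profiles: 12 have a profitable deviation, 52 do not.)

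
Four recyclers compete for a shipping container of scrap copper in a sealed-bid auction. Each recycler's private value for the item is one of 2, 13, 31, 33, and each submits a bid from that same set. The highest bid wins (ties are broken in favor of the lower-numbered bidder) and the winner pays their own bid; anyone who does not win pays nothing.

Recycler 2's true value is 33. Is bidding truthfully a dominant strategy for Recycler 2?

No

Consider the case where Recycler 1 bids 2, Recycler 3 bids 2 and Recycler 4 bids 2.
Truthful bid 33: wins, pays 33, utility 33 - 33 = 0.
Bid 13 instead: wins, pays 13, utility 33 - 13 = 20.
Since 20 > 0, bidding 13 is strictly better here, so truthful bidding is not dominant.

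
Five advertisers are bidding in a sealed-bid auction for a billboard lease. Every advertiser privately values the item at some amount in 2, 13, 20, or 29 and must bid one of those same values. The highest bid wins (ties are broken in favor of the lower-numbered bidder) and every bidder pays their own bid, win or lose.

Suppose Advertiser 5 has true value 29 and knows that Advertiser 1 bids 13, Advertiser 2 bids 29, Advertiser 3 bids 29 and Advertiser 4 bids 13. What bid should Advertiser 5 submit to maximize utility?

Bid 2: loses but pays 2, utility -2.
Bid 13: loses but pays 13, utility -13.
Bid 20: loses but pays 20, utility -20.
Bid 29: loses but pays 29, utility -29.
The best choice is 2 with utility -2.

2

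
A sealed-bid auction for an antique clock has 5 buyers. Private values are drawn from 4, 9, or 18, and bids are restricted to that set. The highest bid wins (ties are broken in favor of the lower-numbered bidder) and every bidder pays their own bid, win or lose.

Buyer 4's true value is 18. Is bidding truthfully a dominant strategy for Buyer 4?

Consider the case where Buyer 1 bids 4, Buyer 2 bids 4, Buyer 3 bids 4 and Buyer 5 bids 4.
Truthful bid 18: wins, pays 18, utility 18 - 18 = 0.
Bid 9 instead: wins, pays 9, utility 18 - 9 = 9.
Since 9 > 0, bidding 9 is strictly better here, so truthful bidding is not dominant.

No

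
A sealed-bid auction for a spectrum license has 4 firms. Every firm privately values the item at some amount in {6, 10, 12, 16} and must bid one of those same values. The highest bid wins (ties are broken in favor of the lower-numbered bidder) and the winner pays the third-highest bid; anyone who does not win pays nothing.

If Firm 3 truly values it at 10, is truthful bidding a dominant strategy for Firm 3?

Consider the case where Firm 1 bids 6, Firm 2 bids 6 and Firm 4 bids 12.
Truthful bid 10: loses, pays 0, utility 0.
Bid 12 instead: wins, pays 6, utility 10 - 6 = 4.
Since 4 > 0, bidding 12 is strictly better here, so truthful bidding is not dominant.

No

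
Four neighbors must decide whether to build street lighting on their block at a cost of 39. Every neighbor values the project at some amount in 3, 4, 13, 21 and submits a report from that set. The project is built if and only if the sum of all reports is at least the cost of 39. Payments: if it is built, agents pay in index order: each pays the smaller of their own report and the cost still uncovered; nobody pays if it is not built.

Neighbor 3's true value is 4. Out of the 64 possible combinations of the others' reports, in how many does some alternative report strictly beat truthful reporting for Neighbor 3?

Others report (3, 13, 21): truth gives 0; report 3 gives 1 > 0. Violating.
Others report (3, 21, 13): truth gives 0; report 3 gives 1 > 0. Violating.
Others report (3, 21, 21): truth gives 0; report 3 gives 1 > 0. Violating.
Others report (4, 13, 21): truth gives 0; report 3 gives 1 > 0. Violating.
Others report (3, 3, 3): truth gives 0; no alternative beats it.
Others report (3, 3, 4): truth gives 0; no alternative beats it.
(Checking all 64 profiles: 22 have a profitable deviation, 42 do not.)

22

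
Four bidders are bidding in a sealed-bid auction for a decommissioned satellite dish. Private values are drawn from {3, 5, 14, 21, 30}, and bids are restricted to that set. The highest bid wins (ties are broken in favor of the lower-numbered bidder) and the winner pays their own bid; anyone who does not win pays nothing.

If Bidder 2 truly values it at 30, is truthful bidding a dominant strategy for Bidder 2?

Consider the case where Bidder 1 bids 3, Bidder 3 bids 3 and Bidder 4 bids 3.
Truthful bid 30: wins, pays 30, utility 30 - 30 = 0.
Bid 5 instead: wins, pays 5, utility 30 - 5 = 25.
Since 25 > 0, bidding 5 is strictly better here, so truthful bidding is not dominant.

No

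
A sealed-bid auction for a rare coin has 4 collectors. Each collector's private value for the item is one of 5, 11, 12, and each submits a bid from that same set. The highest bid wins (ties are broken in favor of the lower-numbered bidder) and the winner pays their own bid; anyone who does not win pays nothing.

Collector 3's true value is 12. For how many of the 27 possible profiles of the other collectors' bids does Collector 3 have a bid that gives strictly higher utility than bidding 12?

Others bid (5, 5, 5): truth gives 0; bid 11 gives 1 > 0. Violating.
Others bid (5, 5, 11): truth gives 0; bid 11 gives 1 > 0. Violating.
Others bid (5, 5, 12): truth gives 0; no alternative beats it.
Others bid (5, 11, 5): truth gives 0; no alternative beats it.
(Checking all 27 profiles: 2 have a profitable deviation, 25 do not.)

2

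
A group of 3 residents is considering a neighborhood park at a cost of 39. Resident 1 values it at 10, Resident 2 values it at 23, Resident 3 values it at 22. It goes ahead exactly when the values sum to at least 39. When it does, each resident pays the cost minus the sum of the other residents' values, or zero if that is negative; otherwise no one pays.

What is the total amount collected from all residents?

Total value 55 ≥ cost 39, so it is built.
Resident 1: others sum to 45; max(0, 39 - 45) = 0.
Resident 2: others sum to 32; max(0, 39 - 32) = 7.
Resident 3: others sum to 33; max(0, 39 - 33) = 6.
Total collected = 0 + 7 + 6 = 13.

13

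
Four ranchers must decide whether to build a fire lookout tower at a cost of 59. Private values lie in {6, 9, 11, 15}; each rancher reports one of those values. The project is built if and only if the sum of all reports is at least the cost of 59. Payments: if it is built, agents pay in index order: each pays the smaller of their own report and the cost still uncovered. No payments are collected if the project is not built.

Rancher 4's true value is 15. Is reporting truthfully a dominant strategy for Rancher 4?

Check each profile of the others' reports and compare truth against every alternative report.
Others report (15, 15, 15): truth gives 1, best alternative gives 0.
Others report (6, 6, 6): truth gives 0, best alternative gives 0.
Others report (6, 6, 9): truth gives 0, best alternative gives 0.
Others report (6, 6, 11): truth gives 0, best alternative gives 0.
Others report (6, 6, 15): truth gives 0, best alternative gives 0.
Others report (6, 9, 6): truth gives 0, best alternative gives 0.
(Remaining 58 profiles checked similarly; truth is weakly best in each.)
In every case the truthful report is at least as good as any alternative, so it is a dominant strategy.

Yes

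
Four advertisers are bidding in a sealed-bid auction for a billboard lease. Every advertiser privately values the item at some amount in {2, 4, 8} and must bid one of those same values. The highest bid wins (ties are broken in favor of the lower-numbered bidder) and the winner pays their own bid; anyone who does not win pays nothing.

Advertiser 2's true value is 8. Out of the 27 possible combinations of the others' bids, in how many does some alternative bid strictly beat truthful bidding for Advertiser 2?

4

Others bid (2, 2, 2): truth gives 0; bid 4 gives 4 > 0. Violating.
Others bid (2, 2, 4): truth gives 0; bid 4 gives 4 > 0. Violating.
Others bid (2, 4, 2): truth gives 0; bid 4 gives 4 > 0. Violating.
Others bid (2, 4, 4): truth gives 0; bid 4 gives 4 > 0. Violating.
Others bid (2, 2, 8): truth gives 0; no alternative beats it.
Others bid (2, 4, 8): truth gives 0; no alternative beats it.
(Checking all 27 profiles: 4 have a profitable deviation, 23 do not.)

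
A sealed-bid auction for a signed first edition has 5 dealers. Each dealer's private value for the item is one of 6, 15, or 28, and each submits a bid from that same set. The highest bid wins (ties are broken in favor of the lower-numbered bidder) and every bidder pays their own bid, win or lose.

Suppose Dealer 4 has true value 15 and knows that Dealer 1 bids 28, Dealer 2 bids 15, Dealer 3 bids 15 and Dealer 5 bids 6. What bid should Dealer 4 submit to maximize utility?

Bid 6: loses but pays 6, utility -6.
Bid 15: loses but pays 15, utility -15.
Bid 28: loses but pays 28, utility -28.
The best choice is 6 with utility -6.

6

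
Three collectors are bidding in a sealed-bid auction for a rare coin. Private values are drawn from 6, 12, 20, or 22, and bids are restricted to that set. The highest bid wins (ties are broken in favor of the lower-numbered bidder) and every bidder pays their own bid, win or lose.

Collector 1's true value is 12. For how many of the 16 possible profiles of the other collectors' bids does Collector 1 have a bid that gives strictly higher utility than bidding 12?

13

Others bid (6, 6): truth gives 0; bid 6 gives 6 > 0. Violating.
Others bid (6, 20): truth gives -12; bid 6 gives -6 > -12. Violating.
Others bid (6, 22): truth gives -12; bid 6 gives -6 > -12. Violating.
Others bid (12, 20): truth gives -12; bid 6 gives -6 > -12. Violating.
Others bid (6, 12): truth gives 0; no alternative beats it.
Others bid (12, 6): truth gives 0; no alternative beats it.
(Checking all 16 profiles: 13 have a profitable deviation, 3 do not.)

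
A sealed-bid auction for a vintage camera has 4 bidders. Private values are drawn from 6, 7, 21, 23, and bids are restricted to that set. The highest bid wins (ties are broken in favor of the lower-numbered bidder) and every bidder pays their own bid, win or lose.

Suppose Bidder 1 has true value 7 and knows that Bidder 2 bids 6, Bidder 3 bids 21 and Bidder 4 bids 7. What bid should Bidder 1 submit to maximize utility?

6

Bid 6: loses but pays 6, utility -6.
Bid 7: loses but pays 7, utility -7.
Bid 21: wins, pays 21, utility 7 - 21 = -14.
Bid 23: wins, pays 23, utility 7 - 23 = -16.
The best choice is 6 with utility -6.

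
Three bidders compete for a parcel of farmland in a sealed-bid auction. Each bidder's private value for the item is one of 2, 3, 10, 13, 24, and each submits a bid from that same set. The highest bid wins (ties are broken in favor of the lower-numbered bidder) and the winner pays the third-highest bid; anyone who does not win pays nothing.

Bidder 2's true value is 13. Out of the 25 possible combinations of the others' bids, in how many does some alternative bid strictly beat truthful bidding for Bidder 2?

Others bid (2, 24): truth gives 0; bid 24 gives 11 > 0. Violating.
Others bid (3, 24): truth gives 0; bid 24 gives 10 > 0. Violating.
Others bid (10, 24): truth gives 0; bid 24 gives 3 > 0. Violating.
Others bid (13, 2): truth gives 0; bid 24 gives 11 > 0. Violating.
Others bid (2, 2): truth gives 11; no alternative beats it.
Others bid (2, 3): truth gives 11; no alternative beats it.
(Checking all 25 profiles: 6 have a profitable deviation, 19 do not.)

6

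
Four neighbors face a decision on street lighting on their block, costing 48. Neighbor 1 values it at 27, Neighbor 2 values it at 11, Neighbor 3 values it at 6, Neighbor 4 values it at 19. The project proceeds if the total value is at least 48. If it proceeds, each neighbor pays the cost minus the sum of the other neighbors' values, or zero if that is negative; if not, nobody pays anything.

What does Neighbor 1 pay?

12

Total value 63 ≥ cost 48, so the project is built.
The other neighbors' values sum to 36.
Cost minus that sum is 48 - 36 = 12.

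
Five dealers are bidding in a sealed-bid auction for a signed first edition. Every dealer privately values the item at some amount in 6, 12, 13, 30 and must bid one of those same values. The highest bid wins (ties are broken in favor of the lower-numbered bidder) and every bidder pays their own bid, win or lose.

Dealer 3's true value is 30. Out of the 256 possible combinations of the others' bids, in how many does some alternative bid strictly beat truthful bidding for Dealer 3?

Others bid (6, 6, 6, 6): truth gives 0; bid 12 gives 18 > 0. Violating.
Others bid (6, 6, 6, 12): truth gives 0; bid 12 gives 18 > 0. Violating.
Others bid (6, 6, 6, 13): truth gives 0; bid 13 gives 17 > 0. Violating.
Others bid (6, 6, 12, 6): truth gives 0; bid 12 gives 18 > 0. Violating.
Others bid (6, 6, 6, 30): truth gives 0; no alternative beats it.
Others bid (6, 6, 12, 30): truth gives 0; no alternative beats it.
(Checking all 256 profiles: 148 have a profitable deviation, 108 do not.)

148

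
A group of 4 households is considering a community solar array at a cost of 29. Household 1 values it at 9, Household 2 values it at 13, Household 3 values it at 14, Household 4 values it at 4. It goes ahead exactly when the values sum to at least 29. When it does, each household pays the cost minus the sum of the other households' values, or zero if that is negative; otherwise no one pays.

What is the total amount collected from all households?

5

Total value 40 ≥ cost 29, so it is built.
Household 1: others sum to 31; max(0, 29 - 31) = 0.
Household 2: others sum to 27; max(0, 29 - 27) = 2.
Household 3: others sum to 26; max(0, 29 - 26) = 3.
Household 4: others sum to 36; max(0, 29 - 36) = 0.
Total collected = 0 + 2 + 3 + 0 = 5.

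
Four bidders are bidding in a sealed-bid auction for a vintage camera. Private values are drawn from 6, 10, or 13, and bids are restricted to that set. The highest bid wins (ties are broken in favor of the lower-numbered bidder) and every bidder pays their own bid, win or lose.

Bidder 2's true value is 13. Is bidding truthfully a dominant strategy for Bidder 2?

Consider the case where Bidder 1 bids 6, Bidder 3 bids 6 and Bidder 4 bids 6.
Truthful bid 13: wins, pays 13, utility 13 - 13 = 0.
Bid 10 instead: wins, pays 10, utility 13 - 10 = 3.
Since 3 > 0, bidding 10 is strictly better here, so truthful bidding is not dominant.

No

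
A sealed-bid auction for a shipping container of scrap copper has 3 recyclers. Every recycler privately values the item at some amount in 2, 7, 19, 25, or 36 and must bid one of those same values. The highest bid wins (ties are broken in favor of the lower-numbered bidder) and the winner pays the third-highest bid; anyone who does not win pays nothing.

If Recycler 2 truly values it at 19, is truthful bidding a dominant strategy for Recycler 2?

No

Consider the case where Recycler 1 bids 2 and Recycler 3 bids 25.
Truthful bid 19: loses, pays 0, utility 0.
Bid 25 instead: wins, pays 2, utility 19 - 2 = 17.
Since 17 > 0, bidding 25 is strictly better here, so truthful bidding is not dominant.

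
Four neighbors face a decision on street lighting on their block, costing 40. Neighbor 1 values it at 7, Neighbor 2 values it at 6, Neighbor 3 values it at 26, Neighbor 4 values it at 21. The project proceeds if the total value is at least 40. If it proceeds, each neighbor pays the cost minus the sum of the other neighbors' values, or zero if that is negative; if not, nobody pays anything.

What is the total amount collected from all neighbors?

Total value 60 ≥ cost 40, so it is built.
Neighbor 1: others sum to 53; max(0, 40 - 53) = 0.
Neighbor 2: others sum to 54; max(0, 40 - 54) = 0.
Neighbor 3: others sum to 34; max(0, 40 - 34) = 6.
Neighbor 4: others sum to 39; max(0, 40 - 39) = 1.
Total collected = 0 + 0 + 6 + 1 = 7.

7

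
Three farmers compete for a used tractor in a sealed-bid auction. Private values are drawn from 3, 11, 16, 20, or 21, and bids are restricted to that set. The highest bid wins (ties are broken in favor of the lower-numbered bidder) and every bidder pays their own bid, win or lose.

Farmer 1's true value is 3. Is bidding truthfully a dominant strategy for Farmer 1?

Yes

Check each profile of the others' bids and compare truth against every alternative bid.
Others bid (3, 3): truth gives 0, best alternative gives -8.
Others bid (3, 16): truth gives -3, best alternative gives -11.
Others bid (3, 20): truth gives -3, best alternative gives -11.
Others bid (3, 21): truth gives -3, best alternative gives -11.
Others bid (11, 16): truth gives -3, best alternative gives -11.
Others bid (11, 20): truth gives -3, best alternative gives -11.
(Remaining 19 profiles checked similarly; truth is weakly best in each.)
In every case the truthful bid is at least as good as any alternative, so it is a dominant strategy.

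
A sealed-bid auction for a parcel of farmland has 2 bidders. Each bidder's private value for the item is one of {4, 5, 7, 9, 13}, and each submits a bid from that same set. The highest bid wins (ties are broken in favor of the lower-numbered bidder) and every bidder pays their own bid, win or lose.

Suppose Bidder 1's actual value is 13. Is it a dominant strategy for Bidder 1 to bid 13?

Consider the case where Bidder 2 bids 4.
Truthful bid 13: wins, pays 13, utility 13 - 13 = 0.
Bid 4 instead: wins, pays 4, utility 13 - 4 = 9.
Since 9 > 0, bidding 4 is strictly better here, so truthful bidding is not dominant.

No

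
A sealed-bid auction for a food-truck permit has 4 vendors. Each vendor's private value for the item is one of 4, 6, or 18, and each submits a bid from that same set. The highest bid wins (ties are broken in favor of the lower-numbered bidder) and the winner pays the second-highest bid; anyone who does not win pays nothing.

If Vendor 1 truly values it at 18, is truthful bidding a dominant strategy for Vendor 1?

Yes

Check each profile of the others' bids and compare truth against every alternative bid.
Others bid (4, 4, 4): truth gives 14, best alternative gives 14.
Others bid (4, 4, 6): truth gives 12, best alternative gives 12.
Others bid (4, 6, 4): truth gives 12, best alternative gives 12.
Others bid (4, 6, 6): truth gives 12, best alternative gives 12.
Others bid (6, 4, 4): truth gives 12, best alternative gives 12.
Others bid (6, 4, 6): truth gives 12, best alternative gives 12.
(Remaining 21 profiles checked similarly; truth is weakly best in each.)
In every case the truthful bid is at least as good as any alternative, so it is a dominant strategy.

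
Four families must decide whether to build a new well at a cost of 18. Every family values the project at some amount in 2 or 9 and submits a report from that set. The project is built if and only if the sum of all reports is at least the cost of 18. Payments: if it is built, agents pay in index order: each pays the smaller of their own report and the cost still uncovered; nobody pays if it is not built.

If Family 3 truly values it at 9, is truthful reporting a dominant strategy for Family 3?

No

Consider the case where Family 1 reports 2, Family 2 reports 9 and Family 4 reports 9.
Truthful report 9: project built, pays 7, utility 9 - 7 = 2.
Report 2 instead: project built, pays 2, utility 9 - 2 = 7.
Since 7 > 2, reporting 2 is strictly better here, so truthful reporting is not dominant.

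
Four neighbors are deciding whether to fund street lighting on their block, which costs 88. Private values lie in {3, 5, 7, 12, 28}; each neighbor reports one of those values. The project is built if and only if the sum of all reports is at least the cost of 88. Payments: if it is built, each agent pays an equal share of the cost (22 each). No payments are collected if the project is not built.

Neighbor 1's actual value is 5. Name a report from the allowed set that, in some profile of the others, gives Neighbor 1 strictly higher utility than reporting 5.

3

Suppose Neighbor 2 reports 28, Neighbor 3 reports 28 and Neighbor 4 reports 28.
Report 5: project built, pays 22, utility 5 - 22 = -17.
Report 3: project not built, utility 0.
So reporting 3 beats truth here (0 > -17).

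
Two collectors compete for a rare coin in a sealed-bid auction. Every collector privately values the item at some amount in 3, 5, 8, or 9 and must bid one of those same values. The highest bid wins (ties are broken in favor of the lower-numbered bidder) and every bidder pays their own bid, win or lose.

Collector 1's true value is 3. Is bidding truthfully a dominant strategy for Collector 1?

Consider the case where Collector 2 bids 5.
Truthful bid 3: loses but pays 3, utility -3.
Bid 5 instead: wins, pays 5, utility 3 - 5 = -2.
Since -2 > -3, bidding 5 is strictly better here, so truthful bidding is not dominant.

No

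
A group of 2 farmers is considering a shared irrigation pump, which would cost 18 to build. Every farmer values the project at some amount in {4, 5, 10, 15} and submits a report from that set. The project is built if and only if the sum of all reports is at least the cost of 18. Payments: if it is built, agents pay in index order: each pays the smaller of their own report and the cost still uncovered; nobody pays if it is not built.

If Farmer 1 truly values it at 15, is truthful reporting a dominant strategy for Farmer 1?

Consider the case where Farmer 2 reports 10.
Truthful report 15: project built, pays 15, utility 15 - 15 = 0.
Report 10 instead: project built, pays 10, utility 15 - 10 = 5.
Since 5 > 0, reporting 10 is strictly better here, so truthful reporting is not dominant.

No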